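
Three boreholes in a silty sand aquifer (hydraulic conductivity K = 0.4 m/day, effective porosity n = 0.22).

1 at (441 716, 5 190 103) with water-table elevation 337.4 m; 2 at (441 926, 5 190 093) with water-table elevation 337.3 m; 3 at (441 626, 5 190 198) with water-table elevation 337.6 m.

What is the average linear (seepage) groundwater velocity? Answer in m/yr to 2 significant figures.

1.2 m/yr

Taking 1 as reference: 2−1 = (210, -10, -0.1); 3−1 = (-90, 95, +0.2).
Determinant of the coordinate differences = 210·95 − (-90)·(-10) = 19050.
∂h/∂x = [(-0.1)·95 − (+0.2)·(-10)] / 19050 = -0.0003937
∂h/∂y = [210·(+0.2) − (-90)·(-0.1)] / 19050 = +0.001732
|∇h| = √(-0.0003937² + 0.001732²) = 0.001776
Seepage velocity v = K·i/n = 0.4 × 0.001776 / 0.22 = 0.003229 m/day = 1.179 m/yr.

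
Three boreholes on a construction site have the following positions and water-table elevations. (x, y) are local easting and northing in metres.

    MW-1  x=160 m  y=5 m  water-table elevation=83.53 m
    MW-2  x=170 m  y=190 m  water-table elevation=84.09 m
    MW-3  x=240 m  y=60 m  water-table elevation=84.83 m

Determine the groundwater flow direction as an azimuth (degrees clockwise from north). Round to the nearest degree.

261°

Taking MW-1 as reference: MW-2−MW-1 = (10, 185, +0.56); MW-3−MW-1 = (80, 55, +1.30).
Solve a·Δx + b·Δy = Δh: det = 10·55 − 80·185 = -14250.
∂h/∂x = [(+0.56)·55 − (+1.30)·185] / -14250 = +0.01472
∂h/∂y = [10·(+1.30) − 80·(+0.56)] / -14250 = +0.002232
Flow direction (−∇h) has components (-0.01472 E, -0.002232 N).
Azimuth = atan2(E, N) = atan2(-0.01472, -0.002232) = 261.4° ≈ 261°.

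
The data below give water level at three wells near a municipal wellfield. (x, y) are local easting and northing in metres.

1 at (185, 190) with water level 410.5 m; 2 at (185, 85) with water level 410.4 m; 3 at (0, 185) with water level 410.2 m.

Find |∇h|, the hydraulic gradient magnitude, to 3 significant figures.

0.00186

With h = a·x + b·y + c and 1 as origin, the differences give:
  0·a + (-105)·b = -0.1
  (-185)·a + (-5)·b = -0.3
Eliminate b (×(-5) and ×(-105), subtract): -19425·a = -31.00 → a = ∂h/∂x = +0.001596
Back-substitute: b = ∂h/∂y = +0.0009524.
|∇h| = √(0.001596² + 0.0009524²) = 0.001859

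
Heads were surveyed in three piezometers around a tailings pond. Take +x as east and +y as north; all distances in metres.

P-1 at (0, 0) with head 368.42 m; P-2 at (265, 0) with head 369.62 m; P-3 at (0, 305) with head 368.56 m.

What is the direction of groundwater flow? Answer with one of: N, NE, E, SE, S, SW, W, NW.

W

∂h/∂x = (369.62 − 368.42) / (265 − 0) = +0.004528
∂h/∂y = (368.56 − 368.42) / (305 − 0) = +0.0004590
Flow = −∇h = (-0.004528 east, -0.0004590 north), which points west.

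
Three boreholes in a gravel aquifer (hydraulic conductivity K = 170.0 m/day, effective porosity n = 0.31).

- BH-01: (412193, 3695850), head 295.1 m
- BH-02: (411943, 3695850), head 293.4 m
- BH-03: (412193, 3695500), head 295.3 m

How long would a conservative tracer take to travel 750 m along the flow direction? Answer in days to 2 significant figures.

∂h/∂x = (293.4 − 295.1) / (411943 − 412193) = +0.006800
∂h/∂y = (295.3 − 295.1) / (3695500 − 3695850) = -0.0005714
|∇h| = √(0.006800² + -0.0005714²) = 0.006824
Seepage velocity v = K·i/n = 170.0 × 0.006824 / 0.31 = 3.742 m/day.
t = 750 / 3.742 = 200.4 days.

200 days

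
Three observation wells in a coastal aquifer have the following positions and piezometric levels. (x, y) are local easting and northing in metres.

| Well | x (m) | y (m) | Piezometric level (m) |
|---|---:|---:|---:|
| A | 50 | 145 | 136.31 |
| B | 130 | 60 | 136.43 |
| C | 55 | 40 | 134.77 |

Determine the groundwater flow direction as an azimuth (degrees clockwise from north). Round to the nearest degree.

229°

With h = a·x + b·y + c and A as origin, the differences give:
  80·a + (-85)·b = +0.12
  5·a + (-105)·b = -1.54
Eliminate b (×(-105) and ×(-85), subtract): -7975·a = -143.500 → a = ∂h/∂x = +0.01799
Back-substitute: b = ∂h/∂y = +0.01552.
Flow direction (−∇h) has components (-0.01799 E, -0.01552 N).
Azimuth = atan2(E, N) = atan2(-0.01799, -0.01552) = 229.2° ≈ 229°.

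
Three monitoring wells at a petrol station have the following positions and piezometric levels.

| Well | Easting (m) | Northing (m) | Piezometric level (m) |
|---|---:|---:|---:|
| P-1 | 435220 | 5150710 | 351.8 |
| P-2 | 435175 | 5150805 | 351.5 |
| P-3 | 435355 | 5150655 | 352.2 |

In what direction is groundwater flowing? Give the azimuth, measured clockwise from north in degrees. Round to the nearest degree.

Three-point gradient (reference P-1): Δ to P-2 = (-45, 95, -0.3), Δ to P-3 = (135, -55, +0.4).
∂h/∂x = +0.002077, ∂h/∂y = -0.002174 (det = -10350).
Flow direction (−∇h) has components (-0.002077 E, +0.002174 N).
Azimuth = atan2(E, N) = atan2(-0.002077, +0.002174) = 316.3° ≈ 316°.

316°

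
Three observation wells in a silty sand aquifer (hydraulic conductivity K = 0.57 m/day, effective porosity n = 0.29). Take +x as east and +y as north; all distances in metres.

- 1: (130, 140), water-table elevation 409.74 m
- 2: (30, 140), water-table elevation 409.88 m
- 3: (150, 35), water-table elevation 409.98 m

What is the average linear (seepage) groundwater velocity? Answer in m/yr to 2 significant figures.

2.1 m/yr

Differences from 1: to 2 (Δx, Δy, Δh) = (-100, 0, +0.14); to 3 = (20, -105, +0.24).
Determinant of the coordinate differences = (-100)·(-105) − 20·0 = 10500.
∂h/∂x = [(+0.14)·(-105) − (+0.24)·0] / 10500 = -0.001400
∂h/∂y = [(-100)·(+0.24) − 20·(+0.14)] / 10500 = -0.002552
|∇h| = √(-0.001400² + -0.002552²) = 0.002911
Seepage velocity v = K·i/n = 0.57 × 0.002911 / 0.29 = 0.005722 m/day = 2.09 m/yr.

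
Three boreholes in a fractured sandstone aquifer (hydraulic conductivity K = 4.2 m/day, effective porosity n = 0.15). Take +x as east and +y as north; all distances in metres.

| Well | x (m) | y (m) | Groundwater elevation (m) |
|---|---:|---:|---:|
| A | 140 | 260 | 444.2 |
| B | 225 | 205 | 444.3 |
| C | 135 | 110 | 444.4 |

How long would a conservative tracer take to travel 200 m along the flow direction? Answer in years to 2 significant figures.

14 years

Taking A as reference: B−A = (85, -55, +0.1); C−A = (-5, -150, +0.2).
Determinant of the coordinate differences = 85·(-150) − (-5)·(-55) = -13025.
∂h/∂x = [(+0.1)·(-150) − (+0.2)·(-55)] / -13025 = +0.0003071
∂h/∂y = [85·(+0.2) − (-5)·(+0.1)] / -13025 = -0.001344
|∇h| = √(0.0003071² + -0.001344²) = 0.001379
Seepage velocity v = K·i/n = 4.2 × 0.001379 / 0.15 = 0.03861 m/day.
t = 200 / 0.03861 = 5180 days = 14.2 years.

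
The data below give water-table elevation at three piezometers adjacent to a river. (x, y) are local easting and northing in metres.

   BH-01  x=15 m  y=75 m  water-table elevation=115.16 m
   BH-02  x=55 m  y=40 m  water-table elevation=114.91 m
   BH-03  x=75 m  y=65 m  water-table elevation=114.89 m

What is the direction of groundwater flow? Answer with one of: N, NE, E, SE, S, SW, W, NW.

Differences from BH-01: to BH-02 (Δx, Δy, Δh) = (40, -35, -0.25); to BH-03 = (60, -10, -0.27).
Solve a·Δx + b·Δy = Δh: det = 40·(-10) − 60·(-35) = 1700.
∂h/∂x = [(-0.25)·(-10) − (-0.27)·(-35)] / 1700 = -0.004088
∂h/∂y = [40·(-0.27) − 60·(-0.25)] / 1700 = +0.002471
Flow = −∇h = (+0.004088 east, -0.002471 north), which points southeast.

SE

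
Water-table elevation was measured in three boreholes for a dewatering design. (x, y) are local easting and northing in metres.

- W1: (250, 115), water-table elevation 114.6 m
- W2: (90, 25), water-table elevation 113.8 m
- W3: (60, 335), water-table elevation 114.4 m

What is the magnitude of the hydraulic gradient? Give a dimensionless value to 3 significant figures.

0.00436

Differences from W1: to W2 (Δx, Δy, Δh) = (-160, -90, -0.8); to W3 = (-190, 220, -0.2).
Determinant of the coordinate differences = (-160)·220 − (-190)·(-90) = -52300.
∂h/∂x = [(-0.8)·220 − (-0.2)·(-90)] / -52300 = +0.003709
∂h/∂y = [(-160)·(-0.2) − (-190)·(-0.8)] / -52300 = +0.002294
|∇h| = √(0.003709² + 0.002294²) = 0.004361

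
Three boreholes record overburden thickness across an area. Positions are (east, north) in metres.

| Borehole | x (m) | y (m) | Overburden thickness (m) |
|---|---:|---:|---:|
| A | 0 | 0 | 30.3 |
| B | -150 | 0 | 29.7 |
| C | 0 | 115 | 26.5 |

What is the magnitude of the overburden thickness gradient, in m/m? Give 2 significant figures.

0.033 m/m

∂d/∂x = (29.7 − 30.3) / (-150 − 0) = +0.004000
∂d/∂y = (26.5 − 30.3) / (115 − 0) = -0.03304
|∇f| = √(0.004000² + -0.03304²) = 0.03328 m/m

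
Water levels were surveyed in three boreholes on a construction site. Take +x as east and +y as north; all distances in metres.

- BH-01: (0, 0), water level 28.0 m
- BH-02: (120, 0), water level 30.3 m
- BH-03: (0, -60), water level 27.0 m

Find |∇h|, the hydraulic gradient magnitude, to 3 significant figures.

0.0254

∂h/∂x = (30.3 − 28.0) / (120 − 0) = +0.01917
∂h/∂y = (27.0 − 28.0) / (-60 − 0) = +0.01667
|∇h| = √(0.01917² + 0.01667²) = 0.0254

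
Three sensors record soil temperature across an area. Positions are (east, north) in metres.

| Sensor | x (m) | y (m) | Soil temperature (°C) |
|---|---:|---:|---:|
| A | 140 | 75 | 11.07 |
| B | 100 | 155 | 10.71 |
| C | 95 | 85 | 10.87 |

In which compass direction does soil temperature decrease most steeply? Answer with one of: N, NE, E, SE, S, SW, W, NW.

NW

Taking A as reference: B−A = (-40, 80, -0.36); C−A = (-45, 10, -0.20).
Determinant of the coordinate differences = (-40)·10 − (-45)·80 = 3200.
∂T/∂x = [(-0.36)·10 − (-0.20)·80] / 3200 = +0.003875
∂T/∂y = [(-40)·(-0.20) − (-45)·(-0.36)] / 3200 = -0.002562
Steepest decrease is along −∇f = (-0.003875 E, +0.002562 N) → northwest.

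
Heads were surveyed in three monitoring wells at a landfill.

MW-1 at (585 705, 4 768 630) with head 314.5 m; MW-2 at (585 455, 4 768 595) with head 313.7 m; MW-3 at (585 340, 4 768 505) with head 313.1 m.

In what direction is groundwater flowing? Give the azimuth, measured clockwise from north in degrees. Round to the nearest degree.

Taking MW-1 as reference: MW-2−MW-1 = (-250, -35, -0.8); MW-3−MW-1 = (-365, -125, -1.4).
Solve a·Δx + b·Δy = Δh: det = (-250)·(-125) − (-365)·(-35) = 18475.
∂h/∂x = [(-0.8)·(-125) − (-1.4)·(-35)] / 18475 = +0.002760
∂h/∂y = [(-250)·(-1.4) − (-365)·(-0.8)] / 18475 = +0.003139
Flow direction (−∇h) has components (-0.002760 E, -0.003139 N).
Azimuth = atan2(E, N) = atan2(-0.002760, -0.003139) = 221.3° ≈ 221°.

221°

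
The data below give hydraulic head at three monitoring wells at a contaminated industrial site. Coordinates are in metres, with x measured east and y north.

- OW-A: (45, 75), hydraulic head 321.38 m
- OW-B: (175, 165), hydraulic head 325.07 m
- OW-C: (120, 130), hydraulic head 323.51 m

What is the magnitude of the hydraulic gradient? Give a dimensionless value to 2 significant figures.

0.028

Three-point gradient (reference OW-A): Δ to OW-B = (130, 90, +3.69), Δ to OW-C = (75, 55, +2.13).
∂h/∂x = +0.02813, ∂h/∂y = +0.0003750 (det = 400).
|∇h| = √(0.02813² + 0.0003750²) = 0.02813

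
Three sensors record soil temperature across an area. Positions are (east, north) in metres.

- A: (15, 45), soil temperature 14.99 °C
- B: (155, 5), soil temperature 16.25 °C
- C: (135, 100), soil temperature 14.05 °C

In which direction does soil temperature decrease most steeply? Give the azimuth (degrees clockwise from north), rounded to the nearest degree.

Differences from A: to B (Δx, Δy, Δh) = (140, -40, +1.26); to C = (120, 55, -0.94).
Determinant of the coordinate differences = 140·55 − 120·(-40) = 12500.
∂T/∂x = [(+1.26)·55 − (-0.94)·(-40)] / 12500 = +0.002536
∂T/∂y = [140·(-0.94) − 120·(+1.26)] / 12500 = -0.02262
Steepest decrease is along −∇f: components (-0.002536 E, +0.02262 N).
Azimuth = atan2(-0.002536, +0.02262) = 353.6° ≈ 354°.

354°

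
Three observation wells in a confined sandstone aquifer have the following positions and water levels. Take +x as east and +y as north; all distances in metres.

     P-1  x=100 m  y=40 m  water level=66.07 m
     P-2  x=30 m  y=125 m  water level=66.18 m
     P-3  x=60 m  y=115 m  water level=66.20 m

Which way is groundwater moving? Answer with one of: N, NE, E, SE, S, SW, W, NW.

Three-point gradient (reference P-1): Δ to P-2 = (-70, 85, +0.11), Δ to P-3 = (-40, 75, +0.13).
∂h/∂x = +0.001514, ∂h/∂y = +0.002541 (det = -1850).
Flow = −∇h = (-0.001514 east, -0.002541 north), which points southwest.

SW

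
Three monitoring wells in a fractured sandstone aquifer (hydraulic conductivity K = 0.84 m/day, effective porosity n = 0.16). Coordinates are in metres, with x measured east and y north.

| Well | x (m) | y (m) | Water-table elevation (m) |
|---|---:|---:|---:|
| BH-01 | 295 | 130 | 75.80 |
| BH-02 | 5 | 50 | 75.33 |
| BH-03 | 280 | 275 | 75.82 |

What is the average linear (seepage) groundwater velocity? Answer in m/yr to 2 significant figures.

Taking BH-01 as reference: BH-02−BH-01 = (-290, -80, -0.47); BH-03−BH-01 = (-15, 145, +0.02).
Solve a·Δx + b·Δy = Δh: det = (-290)·145 − (-15)·(-80) = -43250.
∂h/∂x = [(-0.47)·145 − (+0.02)·(-80)] / -43250 = +0.001539
∂h/∂y = [(-290)·(+0.02) − (-15)·(-0.47)] / -43250 = +0.0002971
|∇h| = √(0.001539² + 0.0002971²) = 0.001567
Seepage velocity v = K·i/n = 0.84 × 0.001567 / 0.16 = 0.008227 m/day = 3.005 m/yr.

3.0 m/yr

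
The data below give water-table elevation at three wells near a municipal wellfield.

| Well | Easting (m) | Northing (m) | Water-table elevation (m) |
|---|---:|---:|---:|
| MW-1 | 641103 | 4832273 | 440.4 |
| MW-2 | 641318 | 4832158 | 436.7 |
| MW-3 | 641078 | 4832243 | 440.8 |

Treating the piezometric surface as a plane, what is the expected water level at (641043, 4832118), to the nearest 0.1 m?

441.3 m

Three-point gradient (reference MW-1): Δ to MW-2 = (215, -115, -3.7), Δ to MW-3 = (-25, -30, +0.4).
∂h/∂x = -0.01684, ∂h/∂y = +0.0006971 (det = -9325).
h(641043, 4832118) = 440.4 + (-0.01684)·(-60) + (+0.0006971)·(-155) = 440.4 +1.010 -0.108 = 441.302 m.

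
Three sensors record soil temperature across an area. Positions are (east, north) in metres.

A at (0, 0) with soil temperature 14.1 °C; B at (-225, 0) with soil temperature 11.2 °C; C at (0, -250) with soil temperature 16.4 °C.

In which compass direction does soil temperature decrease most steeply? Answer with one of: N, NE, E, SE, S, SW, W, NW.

∂T/∂x = (11.2 − 14.1) / (-225 − 0) = +0.01289
∂T/∂y = (16.4 − 14.1) / (-250 − 0) = -0.009200
Steepest decrease is along −∇f = (-0.01289 E, +0.009200 N) → northwest.

NW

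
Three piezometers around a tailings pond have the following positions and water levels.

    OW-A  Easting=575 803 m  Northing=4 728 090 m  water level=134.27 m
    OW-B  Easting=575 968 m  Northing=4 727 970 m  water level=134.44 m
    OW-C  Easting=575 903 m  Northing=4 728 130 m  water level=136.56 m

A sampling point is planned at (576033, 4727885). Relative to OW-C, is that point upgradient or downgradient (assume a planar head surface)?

downgradient

Three-point gradient (reference OW-A): Δ to OW-B = (165, -120, +0.17), Δ to OW-C = (100, 40, +2.29).
∂h/∂x = +0.01514, ∂h/∂y = +0.01940 (det = 18600).
Head at (576033, 4727885) = 134.27 + (+0.01514)·(230) + (+0.01940)·(-205) = 133.78 m.
That is lower than the 136.56 m at OW-C, so the point is downgradient.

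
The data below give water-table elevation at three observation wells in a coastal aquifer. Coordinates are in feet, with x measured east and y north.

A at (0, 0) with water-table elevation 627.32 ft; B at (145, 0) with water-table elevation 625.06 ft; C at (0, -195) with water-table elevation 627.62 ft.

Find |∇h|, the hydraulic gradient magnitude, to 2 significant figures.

∂h/∂x = (625.06 − 627.32) / (145 − 0) = -0.01559
∂h/∂y = (627.62 − 627.32) / (-195 − 0) = -0.001538
|∇h| = √(-0.01559² + -0.001538²) = 0.01567

0.016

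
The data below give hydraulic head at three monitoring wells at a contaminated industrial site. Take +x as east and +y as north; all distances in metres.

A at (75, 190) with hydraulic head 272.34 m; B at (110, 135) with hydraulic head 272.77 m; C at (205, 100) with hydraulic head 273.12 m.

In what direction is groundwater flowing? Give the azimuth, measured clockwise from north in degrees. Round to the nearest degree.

352°

Three-point gradient (reference A): Δ to B = (35, -55, +0.43), Δ to C = (130, -90, +0.78).
∂h/∂x = +0.001050, ∂h/∂y = -0.007150 (det = 4000).
Flow direction (−∇h) has components (-0.001050 E, +0.007150 N).
Azimuth = atan2(E, N) = atan2(-0.001050, +0.007150) = 351.6° ≈ 352°.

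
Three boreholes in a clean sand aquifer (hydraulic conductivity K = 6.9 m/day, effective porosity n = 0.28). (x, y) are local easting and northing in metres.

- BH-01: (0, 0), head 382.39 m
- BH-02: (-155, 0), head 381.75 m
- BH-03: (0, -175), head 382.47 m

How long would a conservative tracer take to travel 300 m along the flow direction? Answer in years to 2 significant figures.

∂h/∂x = (381.75 − 382.39) / (-155 − 0) = +0.004129
∂h/∂y = (382.47 − 382.39) / (-175 − 0) = -0.0004571
|∇h| = √(0.004129² + -0.0004571²) = 0.004154
Seepage velocity v = K·i/n = 6.9 × 0.004154 / 0.28 = 0.1024 m/day.
t = 300 / 0.1024 = 2930 days = 8.02 years.

8.0 years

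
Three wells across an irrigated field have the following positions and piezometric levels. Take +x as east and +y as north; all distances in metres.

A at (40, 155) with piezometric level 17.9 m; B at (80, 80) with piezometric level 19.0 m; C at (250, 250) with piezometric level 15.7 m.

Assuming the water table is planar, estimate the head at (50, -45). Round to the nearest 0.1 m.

21.1 m

Differences from A: to B (Δx, Δy, Δh) = (40, -75, +1.1); to C = (210, 95, -2.2).
Solve a·Δx + b·Δy = Δh: det = 40·95 − 210·(-75) = 19550.
∂h/∂x = [(+1.1)·95 − (-2.2)·(-75)] / 19550 = -0.003095
∂h/∂y = [40·(-2.2) − 210·(+1.1)] / 19550 = -0.01632
h(50, -45) = 17.9 + (-0.003095)·(10) + (-0.01632)·(-200) = 17.9 -0.031 +3.263 = 21.132 m.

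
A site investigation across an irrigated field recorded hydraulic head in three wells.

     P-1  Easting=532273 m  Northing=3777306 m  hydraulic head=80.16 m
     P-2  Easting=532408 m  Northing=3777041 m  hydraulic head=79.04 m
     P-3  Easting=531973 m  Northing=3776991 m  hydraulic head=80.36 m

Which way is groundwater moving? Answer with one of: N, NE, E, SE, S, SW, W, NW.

SE

With h = a·x + b·y + c and P-1 as origin, the differences give:
  135·a + (-265)·b = -1.12
  (-300)·a + (-315)·b = +0.20
Eliminate b (×(-315) and ×(-265), subtract): -122025·a = 405.800 → a = ∂h/∂x = -0.003326
Back-substitute: b = ∂h/∂y = +0.002532.
Flow = −∇h = (+0.003326 east, -0.002532 north), which points southeast.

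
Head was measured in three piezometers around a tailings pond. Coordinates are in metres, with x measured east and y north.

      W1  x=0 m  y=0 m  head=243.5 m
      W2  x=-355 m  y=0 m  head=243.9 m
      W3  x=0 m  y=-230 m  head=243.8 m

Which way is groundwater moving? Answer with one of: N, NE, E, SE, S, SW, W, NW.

NE

∂h/∂x = (243.9 − 243.5) / (-355 − 0) = -0.001127
∂h/∂y = (243.8 − 243.5) / (-230 − 0) = -0.001304
Flow = −∇h = (+0.001127 east, +0.001304 north), which points northeast.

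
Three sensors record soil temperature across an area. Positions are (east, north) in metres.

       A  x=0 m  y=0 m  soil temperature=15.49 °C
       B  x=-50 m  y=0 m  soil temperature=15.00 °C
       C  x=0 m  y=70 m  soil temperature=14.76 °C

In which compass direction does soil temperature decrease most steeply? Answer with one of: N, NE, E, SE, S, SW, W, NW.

∂T/∂x = (15.00 − 15.49) / (-50 − 0) = +0.009800
∂T/∂y = (14.76 − 15.49) / (70 − 0) = -0.01043
Steepest decrease is along −∇f = (-0.009800 E, +0.01043 N) → northwest.

NW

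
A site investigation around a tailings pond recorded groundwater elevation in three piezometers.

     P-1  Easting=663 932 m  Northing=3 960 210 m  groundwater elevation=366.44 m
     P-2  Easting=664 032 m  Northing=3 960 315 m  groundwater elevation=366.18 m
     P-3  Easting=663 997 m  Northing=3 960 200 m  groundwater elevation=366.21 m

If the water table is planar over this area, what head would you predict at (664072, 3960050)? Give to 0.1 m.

365.8 m

Differences from P-1: to P-2 (Δx, Δy, Δh) = (100, 105, -0.26); to P-3 = (65, -10, -0.23).
Solve a·Δx + b·Δy = Δh: det = 100·(-10) − 65·105 = -7825.
∂h/∂x = [(-0.26)·(-10) − (-0.23)·105] / -7825 = -0.003419
∂h/∂y = [100·(-0.23) − 65·(-0.26)] / -7825 = +0.0007796
h(664072, 3960050) = 366.44 + (-0.003419)·(140) + (+0.0007796)·(-160) = 366.44 -0.479 -0.125 = 365.837 m.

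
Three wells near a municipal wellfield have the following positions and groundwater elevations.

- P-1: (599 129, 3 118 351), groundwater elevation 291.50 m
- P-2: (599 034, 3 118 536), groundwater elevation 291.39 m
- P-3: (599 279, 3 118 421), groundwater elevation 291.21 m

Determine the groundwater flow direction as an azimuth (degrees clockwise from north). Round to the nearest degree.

Taking P-1 as reference: P-2−P-1 = (-95, 185, -0.11); P-3−P-1 = (150, 70, -0.29).
Determinant of the coordinate differences = (-95)·70 − 150·185 = -34400.
∂h/∂x = [(-0.11)·70 − (-0.29)·185] / -34400 = -0.001336
∂h/∂y = [(-95)·(-0.29) − 150·(-0.11)] / -34400 = -0.001281
Flow direction (−∇h) has components (+0.001336 E, +0.001281 N).
Azimuth = atan2(E, N) = atan2(+0.001336, +0.001281) = 46.2° ≈ 046°.

046°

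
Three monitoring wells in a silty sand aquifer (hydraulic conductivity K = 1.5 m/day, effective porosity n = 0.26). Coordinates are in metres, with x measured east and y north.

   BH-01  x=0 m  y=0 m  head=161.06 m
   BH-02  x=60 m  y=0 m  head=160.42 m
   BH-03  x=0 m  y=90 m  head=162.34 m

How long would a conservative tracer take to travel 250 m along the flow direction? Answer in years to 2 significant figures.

∂h/∂x = (160.42 − 161.06) / (60 − 0) = -0.01067
∂h/∂y = (162.34 − 161.06) / (90 − 0) = +0.01422
|∇h| = √(-0.01067² + 0.01422²) = 0.01778
Seepage velocity v = K·i/n = 1.5 × 0.01778 / 0.26 = 0.1026 m/day.
t = 250 / 0.1026 = 2437 days = 6.67 years.

6.7 years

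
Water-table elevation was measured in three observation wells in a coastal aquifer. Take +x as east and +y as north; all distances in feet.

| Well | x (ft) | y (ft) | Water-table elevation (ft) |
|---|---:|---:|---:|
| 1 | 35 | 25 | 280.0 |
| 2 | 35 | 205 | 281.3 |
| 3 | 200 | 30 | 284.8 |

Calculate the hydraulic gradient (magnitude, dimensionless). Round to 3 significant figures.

0.0298

Three-point gradient (reference 1): Δ to 2 = (0, 180, +1.3), Δ to 3 = (165, 5, +4.8).
∂h/∂x = +0.02887, ∂h/∂y = +0.007222 (det = -29700).
|∇h| = √(0.02887² + 0.007222²) = 0.02976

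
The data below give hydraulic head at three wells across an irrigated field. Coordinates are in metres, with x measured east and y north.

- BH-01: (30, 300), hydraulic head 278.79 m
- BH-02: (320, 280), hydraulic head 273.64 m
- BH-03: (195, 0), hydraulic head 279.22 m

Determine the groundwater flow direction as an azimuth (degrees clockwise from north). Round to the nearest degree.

058°

Three-point gradient (reference BH-01): Δ to BH-02 = (290, -20, -5.15), Δ to BH-03 = (165, -300, +0.43).
∂h/∂x = -0.01856, ∂h/∂y = -0.01164 (det = -83700).
Flow direction (−∇h) has components (+0.01856 E, +0.01164 N).
Azimuth = atan2(E, N) = atan2(+0.01856, +0.01164) = 57.9° ≈ 058°.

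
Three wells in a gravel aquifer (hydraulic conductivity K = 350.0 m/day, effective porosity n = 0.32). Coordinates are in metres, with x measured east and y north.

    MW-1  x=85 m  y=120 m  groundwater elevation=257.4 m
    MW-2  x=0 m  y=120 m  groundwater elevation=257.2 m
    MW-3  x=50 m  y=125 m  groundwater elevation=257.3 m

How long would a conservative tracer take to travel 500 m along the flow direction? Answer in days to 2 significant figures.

Three-point gradient (reference MW-1): Δ to MW-2 = (-85, 0, -0.2), Δ to MW-3 = (-35, 5, -0.1).
∂h/∂x = +0.002353, ∂h/∂y = -0.003529 (det = -425).
|∇h| = √(0.002353² + -0.003529²) = 0.004242
Seepage velocity v = K·i/n = 350.0 × 0.004242 / 0.32 = 4.64 m/day.
t = 500 / 4.64 = 107.8 days.

110 days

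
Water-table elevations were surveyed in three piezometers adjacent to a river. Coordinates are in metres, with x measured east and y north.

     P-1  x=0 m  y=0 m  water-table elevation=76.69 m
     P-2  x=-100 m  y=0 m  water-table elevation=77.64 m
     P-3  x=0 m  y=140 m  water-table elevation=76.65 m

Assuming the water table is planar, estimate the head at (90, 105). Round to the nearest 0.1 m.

∂h/∂x = (77.64 − 76.69) / (-100 − 0) = -0.009500
∂h/∂y = (76.65 − 76.69) / (140 − 0) = -0.0002857
h(90, 105) = 76.69 + (-0.009500)·(90) + (-0.0002857)·(105) = 76.69 -0.855 -0.030 = 75.805 m.

75.8 m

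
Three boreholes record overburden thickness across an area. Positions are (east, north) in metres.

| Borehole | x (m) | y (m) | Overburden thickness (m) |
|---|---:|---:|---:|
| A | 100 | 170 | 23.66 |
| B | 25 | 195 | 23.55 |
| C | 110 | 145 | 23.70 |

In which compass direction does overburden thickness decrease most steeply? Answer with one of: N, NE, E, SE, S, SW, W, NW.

NW

Differences from A: to B (Δx, Δy, Δh) = (-75, 25, -0.11); to C = (10, -25, +0.04).
Solve a·Δx + b·Δy = Δd: det = (-75)·(-25) − 10·25 = 1625.
∂d/∂x = [(-0.11)·(-25) − (+0.04)·25] / 1625 = +0.001077
∂d/∂y = [(-75)·(+0.04) − 10·(-0.11)] / 1625 = -0.001169
Steepest decrease is along −∇f = (-0.001077 E, +0.001169 N) → northwest.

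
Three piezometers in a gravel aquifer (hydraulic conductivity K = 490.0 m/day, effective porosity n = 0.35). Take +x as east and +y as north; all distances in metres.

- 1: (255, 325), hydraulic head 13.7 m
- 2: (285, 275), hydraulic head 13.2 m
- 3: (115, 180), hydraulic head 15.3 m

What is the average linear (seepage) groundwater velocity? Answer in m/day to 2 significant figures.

Three-point gradient (reference 1): Δ to 2 = (30, -50, -0.5), Δ to 3 = (-140, -145, +1.6).
∂h/∂x = -0.01344, ∂h/∂y = +0.001938 (det = -11350).
|∇h| = √(-0.01344² + 0.001938²) = 0.01358
Seepage velocity v = K·i/n = 490.0 × 0.01358 / 0.35 = 19.01 m/day.

19 m/day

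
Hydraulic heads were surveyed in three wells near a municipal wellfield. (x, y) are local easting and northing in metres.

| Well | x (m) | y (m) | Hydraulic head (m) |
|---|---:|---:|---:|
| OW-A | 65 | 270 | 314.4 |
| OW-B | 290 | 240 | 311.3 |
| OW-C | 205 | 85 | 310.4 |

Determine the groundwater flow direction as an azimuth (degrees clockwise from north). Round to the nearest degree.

Three-point gradient (reference OW-A): Δ to OW-B = (225, -30, -3.1), Δ to OW-C = (140, -185, -4.0).
∂h/∂x = -0.01212, ∂h/∂y = +0.01245 (det = -37425).
Flow direction (−∇h) has components (+0.01212 E, -0.01245 N).
Azimuth = atan2(E, N) = atan2(+0.01212, -0.01245) = 135.8° ≈ 136°.

136°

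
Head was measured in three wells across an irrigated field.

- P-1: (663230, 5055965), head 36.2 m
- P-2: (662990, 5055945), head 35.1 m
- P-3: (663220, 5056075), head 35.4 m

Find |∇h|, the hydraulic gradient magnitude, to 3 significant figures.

0.00853

Differences from P-1: to P-2 (Δx, Δy, Δh) = (-240, -20, -1.1); to P-3 = (-10, 110, -0.8).
Determinant of the coordinate differences = (-240)·110 − (-10)·(-20) = -26600.
∂h/∂x = [(-1.1)·110 − (-0.8)·(-20)] / -26600 = +0.005150
∂h/∂y = [(-240)·(-0.8) − (-10)·(-1.1)] / -26600 = -0.006805
|∇h| = √(0.005150² + -0.006805²) = 0.008534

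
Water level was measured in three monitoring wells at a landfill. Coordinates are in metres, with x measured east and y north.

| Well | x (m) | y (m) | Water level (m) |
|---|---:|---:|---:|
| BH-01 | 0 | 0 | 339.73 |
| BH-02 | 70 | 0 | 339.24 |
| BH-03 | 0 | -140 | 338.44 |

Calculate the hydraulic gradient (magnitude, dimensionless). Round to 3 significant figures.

∂h/∂x = (339.24 − 339.73) / (70 − 0) = -0.007000
∂h/∂y = (338.44 − 339.73) / (-140 − 0) = +0.009214
|∇h| = √(-0.007000² + 0.009214²) = 0.01157

0.0116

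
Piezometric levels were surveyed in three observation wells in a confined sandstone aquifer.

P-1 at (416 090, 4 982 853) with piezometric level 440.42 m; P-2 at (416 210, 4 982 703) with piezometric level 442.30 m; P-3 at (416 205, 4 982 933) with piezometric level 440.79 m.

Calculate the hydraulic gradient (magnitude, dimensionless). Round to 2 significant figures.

0.0100

Three-point gradient (reference P-1): Δ to P-2 = (120, -150, +1.88), Δ to P-3 = (115, 80, +0.37).
∂h/∂x = +0.007669, ∂h/∂y = -0.006399 (det = 26850).
|∇h| = √(0.007669² + -0.006399²) = 0.009988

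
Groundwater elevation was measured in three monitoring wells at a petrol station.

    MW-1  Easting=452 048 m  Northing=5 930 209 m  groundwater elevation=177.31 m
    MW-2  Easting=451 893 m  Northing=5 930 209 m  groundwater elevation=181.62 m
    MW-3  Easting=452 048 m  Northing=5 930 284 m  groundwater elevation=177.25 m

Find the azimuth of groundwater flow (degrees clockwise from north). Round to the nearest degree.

088°

∂h/∂x = (181.62 − 177.31) / (451893 − 452048) = -0.02781
∂h/∂y = (177.25 − 177.31) / (5930284 − 5930209) = -0.0008000
Flow direction (−∇h) has components (+0.02781 E, +0.0008000 N).
Azimuth = atan2(E, N) = atan2(+0.02781, +0.0008000) = 88.4° ≈ 088°.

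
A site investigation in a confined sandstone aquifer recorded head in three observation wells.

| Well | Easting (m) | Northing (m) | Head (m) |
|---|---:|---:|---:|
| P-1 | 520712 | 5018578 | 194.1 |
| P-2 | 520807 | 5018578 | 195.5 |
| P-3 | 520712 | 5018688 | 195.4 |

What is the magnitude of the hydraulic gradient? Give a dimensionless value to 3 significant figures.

0.0189

∂h/∂x = (195.5 − 194.1) / (520807 − 520712) = +0.01474
∂h/∂y = (195.4 − 194.1) / (5018688 − 5018578) = +0.01182
|∇h| = √(0.01474² + 0.01182²) = 0.01889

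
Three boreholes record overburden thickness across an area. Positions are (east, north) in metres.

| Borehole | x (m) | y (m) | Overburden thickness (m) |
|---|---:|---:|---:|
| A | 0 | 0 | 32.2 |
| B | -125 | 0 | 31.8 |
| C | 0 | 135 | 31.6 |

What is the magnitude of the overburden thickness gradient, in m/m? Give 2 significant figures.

0.0055 m/m

∂d/∂x = (31.8 − 32.2) / (-125 − 0) = +0.003200
∂d/∂y = (31.6 − 32.2) / (135 − 0) = -0.004444
|∇f| = √(0.003200² + -0.004444²) = 0.005476 m/m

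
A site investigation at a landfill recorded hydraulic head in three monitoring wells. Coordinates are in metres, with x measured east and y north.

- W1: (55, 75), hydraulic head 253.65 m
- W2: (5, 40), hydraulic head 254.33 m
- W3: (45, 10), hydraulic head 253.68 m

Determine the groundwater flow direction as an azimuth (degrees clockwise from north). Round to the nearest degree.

097°

Differences from W1: to W2 (Δx, Δy, Δh) = (-50, -35, +0.68); to W3 = (-10, -65, +0.03).
Determinant of the coordinate differences = (-50)·(-65) − (-10)·(-35) = 2900.
∂h/∂x = [(+0.68)·(-65) − (+0.03)·(-35)] / 2900 = -0.01488
∂h/∂y = [(-50)·(+0.03) − (-10)·(+0.68)] / 2900 = +0.001828
Flow direction (−∇h) has components (+0.01488 E, -0.001828 N).
Azimuth = atan2(E, N) = atan2(+0.01488, -0.001828) = 97.0° ≈ 097°.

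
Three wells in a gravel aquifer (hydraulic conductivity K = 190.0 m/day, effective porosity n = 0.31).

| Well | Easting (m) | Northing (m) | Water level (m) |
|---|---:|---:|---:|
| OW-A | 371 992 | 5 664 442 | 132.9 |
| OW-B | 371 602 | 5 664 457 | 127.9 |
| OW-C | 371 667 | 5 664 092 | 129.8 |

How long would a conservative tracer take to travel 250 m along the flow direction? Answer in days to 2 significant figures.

Differences from OW-A: to OW-B (Δx, Δy, Δh) = (-390, 15, -5.0); to OW-C = (-325, -350, -3.1).
Solve a·Δx + b·Δy = Δh: det = (-390)·(-350) − (-325)·15 = 141375.
∂h/∂x = [(-5.0)·(-350) − (-3.1)·15] / 141375 = +0.01271
∂h/∂y = [(-390)·(-3.1) − (-325)·(-5.0)] / 141375 = -0.002943
|∇h| = √(0.01271² + -0.002943²) = 0.01305
Seepage velocity v = K·i/n = 190.0 × 0.01305 / 0.31 = 7.998 m/day.
t = 250 / 7.998 = 31.26 days.

31 days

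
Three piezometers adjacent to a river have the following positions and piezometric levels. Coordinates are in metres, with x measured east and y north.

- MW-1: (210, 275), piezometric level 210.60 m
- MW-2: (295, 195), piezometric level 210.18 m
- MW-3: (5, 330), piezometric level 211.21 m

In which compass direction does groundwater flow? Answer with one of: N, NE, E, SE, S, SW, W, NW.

SE

Taking MW-1 as reference: MW-2−MW-1 = (85, -80, -0.42); MW-3−MW-1 = (-205, 55, +0.61).
Determinant of the coordinate differences = 85·55 − (-205)·(-80) = -11725.
∂h/∂x = [(-0.42)·55 − (+0.61)·(-80)] / -11725 = -0.002192
∂h/∂y = [85·(+0.61) − (-205)·(-0.42)] / -11725 = +0.002921
Flow = −∇h = (+0.002192 east, -0.002921 north), which points southeast.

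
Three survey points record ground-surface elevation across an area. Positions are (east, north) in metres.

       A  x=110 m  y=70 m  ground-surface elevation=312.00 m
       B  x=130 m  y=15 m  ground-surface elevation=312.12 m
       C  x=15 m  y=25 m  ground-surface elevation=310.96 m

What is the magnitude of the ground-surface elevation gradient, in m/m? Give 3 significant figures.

With z = a·x + b·y + c and A as origin, the differences give:
  20·a + (-55)·b = +0.12
  (-95)·a + (-45)·b = -1.04
Eliminate b (×(-45) and ×(-55), subtract): -6125·a = -62.600 → a = ∂z/∂x = +0.01022
Back-substitute: b = ∂z/∂y = +0.001535.
|∇f| = √(0.01022² + 0.001535²) = 0.01033 m/m

0.0103 m/m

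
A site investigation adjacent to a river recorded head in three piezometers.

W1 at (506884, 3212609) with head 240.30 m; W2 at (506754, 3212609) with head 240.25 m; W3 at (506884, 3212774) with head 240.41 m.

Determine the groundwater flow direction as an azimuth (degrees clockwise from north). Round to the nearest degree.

210°

∂h/∂x = (240.25 − 240.30) / (506754 − 506884) = +0.0003846
∂h/∂y = (240.41 − 240.30) / (3212774 − 3212609) = +0.0006667
Flow direction (−∇h) has components (-0.0003846 E, -0.0006667 N).
Azimuth = atan2(E, N) = atan2(-0.0003846, -0.0006667) = 210.0° ≈ 210°.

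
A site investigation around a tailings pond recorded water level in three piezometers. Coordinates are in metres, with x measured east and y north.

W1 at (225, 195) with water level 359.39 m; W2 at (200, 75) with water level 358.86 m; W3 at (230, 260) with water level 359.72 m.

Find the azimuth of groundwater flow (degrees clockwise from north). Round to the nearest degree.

137°

With h = a·x + b·y + c and W1 as origin, the differences give:
  (-25)·a + (-120)·b = -0.53
  5·a + 65·b = +0.33
Eliminate b (×65 and ×(-120), subtract): -1025·a = 5.150 → a = ∂h/∂x = -0.005024
Back-substitute: b = ∂h/∂y = +0.005463.
Flow direction (−∇h) has components (+0.005024 E, -0.005463 N).
Azimuth = atan2(E, N) = atan2(+0.005024, -0.005463) = 137.4° ≈ 137°.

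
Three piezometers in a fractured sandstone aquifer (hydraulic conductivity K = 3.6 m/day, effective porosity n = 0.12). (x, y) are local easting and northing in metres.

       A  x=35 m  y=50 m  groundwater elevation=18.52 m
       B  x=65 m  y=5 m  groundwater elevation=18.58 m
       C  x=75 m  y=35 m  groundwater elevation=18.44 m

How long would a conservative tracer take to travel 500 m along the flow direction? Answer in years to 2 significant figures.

9.4 years

Differences from A: to B (Δx, Δy, Δh) = (30, -45, +0.06); to C = (40, -15, -0.08).
Determinant of the coordinate differences = 30·(-15) − 40·(-45) = 1350.
∂h/∂x = [(+0.06)·(-15) − (-0.08)·(-45)] / 1350 = -0.003333
∂h/∂y = [30·(-0.08) − 40·(+0.06)] / 1350 = -0.003556
|∇h| = √(-0.003333² + -0.003556²) = 0.004874
Seepage velocity v = K·i/n = 3.6 × 0.004874 / 0.12 = 0.1462 m/day.
t = 500 / 0.1462 = 3420 days = 9.36 years.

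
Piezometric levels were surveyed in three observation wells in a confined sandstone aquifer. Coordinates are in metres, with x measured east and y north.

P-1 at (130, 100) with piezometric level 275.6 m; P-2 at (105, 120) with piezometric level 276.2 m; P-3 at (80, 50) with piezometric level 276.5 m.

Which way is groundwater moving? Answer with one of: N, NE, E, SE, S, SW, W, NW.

E

Taking P-1 as reference: P-2−P-1 = (-25, 20, +0.6); P-3−P-1 = (-50, -50, +0.9).
Determinant of the coordinate differences = (-25)·(-50) − (-50)·20 = 2250.
∂h/∂x = [(+0.6)·(-50) − (+0.9)·20] / 2250 = -0.02133
∂h/∂y = [(-25)·(+0.9) − (-50)·(+0.6)] / 2250 = +0.003333
Flow = −∇h = (+0.02133 east, -0.003333 north), which points east.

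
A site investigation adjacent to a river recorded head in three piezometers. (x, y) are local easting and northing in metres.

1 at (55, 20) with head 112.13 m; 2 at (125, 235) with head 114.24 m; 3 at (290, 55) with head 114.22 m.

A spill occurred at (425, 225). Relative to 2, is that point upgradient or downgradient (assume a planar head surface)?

upgradient

Taking 1 as reference: 2−1 = (70, 215, +2.11); 3−1 = (235, 35, +2.09).
Determinant of the coordinate differences = 70·35 − 235·215 = -48075.
∂h/∂x = [(+2.11)·35 − (+2.09)·215] / -48075 = +0.007811
∂h/∂y = [70·(+2.09) − 235·(+2.11)] / -48075 = +0.007271
Head at (425, 225) = 112.13 + (+0.007811)·(370) + (+0.007271)·(205) = 116.51 m.
That is higher than the 114.24 m at 2, so the point is upgradient.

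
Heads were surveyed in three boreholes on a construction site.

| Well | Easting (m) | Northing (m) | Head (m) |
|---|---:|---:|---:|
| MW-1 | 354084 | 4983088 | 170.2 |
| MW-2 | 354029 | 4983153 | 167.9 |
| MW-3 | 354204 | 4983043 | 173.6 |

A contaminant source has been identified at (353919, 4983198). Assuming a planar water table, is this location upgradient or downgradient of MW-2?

downgradient

Taking MW-1 as reference: MW-2−MW-1 = (-55, 65, -2.3); MW-3−MW-1 = (120, -45, +3.4).
Solve a·Δx + b·Δy = Δh: det = (-55)·(-45) − 120·65 = -5325.
∂h/∂x = [(-2.3)·(-45) − (+3.4)·65] / -5325 = +0.02207
∂h/∂y = [(-55)·(+3.4) − 120·(-2.3)] / -5325 = -0.01671
Head at (353919, 4983198) = 170.2 + (+0.02207)·(-165) + (-0.01671)·(110) = 164.72 m.
That is lower than the 167.9 m at MW-2, so the point is downgradient.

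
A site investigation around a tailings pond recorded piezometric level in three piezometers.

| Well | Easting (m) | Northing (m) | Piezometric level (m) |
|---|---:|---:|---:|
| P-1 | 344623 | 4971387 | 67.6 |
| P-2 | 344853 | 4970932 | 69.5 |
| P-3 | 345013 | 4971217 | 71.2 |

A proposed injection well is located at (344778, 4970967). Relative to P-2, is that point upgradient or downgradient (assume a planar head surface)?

downgradient

Differences from P-1: to P-2 (Δx, Δy, Δh) = (230, -455, +1.9); to P-3 = (390, -170, +3.6).
Solve a·Δx + b·Δy = Δh: det = 230·(-170) − 390·(-455) = 138350.
∂h/∂x = [(+1.9)·(-170) − (+3.6)·(-455)] / 138350 = +0.009505
∂h/∂y = [230·(+3.6) − 390·(+1.9)] / 138350 = +0.0006288
Head at (344778, 4970967) = 67.6 + (+0.009505)·(155) + (+0.0006288)·(-420) = 68.81 m.
That is lower than the 69.5 m at P-2, so the point is downgradient.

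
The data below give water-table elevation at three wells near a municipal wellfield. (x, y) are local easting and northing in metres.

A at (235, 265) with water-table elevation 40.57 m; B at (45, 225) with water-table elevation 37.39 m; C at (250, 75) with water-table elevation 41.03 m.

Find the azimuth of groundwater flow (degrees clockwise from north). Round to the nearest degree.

274°

Taking A as reference: B−A = (-190, -40, -3.18); C−A = (15, -190, +0.46).
Determinant of the coordinate differences = (-190)·(-190) − 15·(-40) = 36700.
∂h/∂x = [(-3.18)·(-190) − (+0.46)·(-40)] / 36700 = +0.01696
∂h/∂y = [(-190)·(+0.46) − 15·(-3.18)] / 36700 = -0.001082
Flow direction (−∇h) has components (-0.01696 E, +0.001082 N).
Azimuth = atan2(E, N) = atan2(-0.01696, +0.001082) = 273.6° ≈ 274°.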